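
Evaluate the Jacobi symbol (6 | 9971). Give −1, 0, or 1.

Pull out 2: since 9971 ≡ 3 (mod 8), (2/9971) = -1.
Reciprocity: 3 ≡ 3 and 9971 ≡ 3 (mod 4), so (3/9971) = −(9971/3).
Reduce top mod 3: now compute (2/3).
Pull out 2: since 3 ≡ 3 (mod 8), (2/3) = -1.
Reached (1/3) = 1. Collecting the sign flips along the way, the symbol is -1.

-1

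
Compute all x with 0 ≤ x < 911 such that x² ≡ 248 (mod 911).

Since 911 ≡ 3 (mod 4), a square root of 248 is 248^((911+1)/4) = 248^228 mod 911.
Repeated squaring: 248^2≡467, 248^4≡360, 248^8≡238, 248^16≡162, 248^32≡736, 248^64≡562, 248^128≡638 (mod 911).
248^228 = 248^(128+64+32+4) ≡ 460 (mod 911).
Check: 460² = 211600 ≡ 248 (mod 911). The two roots are 451 and 460.

451, 460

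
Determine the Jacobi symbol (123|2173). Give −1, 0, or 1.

Reciprocity: 123 ≡ 3 and 2173 ≡ 1 (mod 4), so (123/2173) = +(2173/123).
Reduce top mod 123: now compute (82/123).
Pull out 2: since 123 ≡ 3 (mod 8), (2/123) = -1.
Reciprocity: 41 ≡ 1 and 123 ≡ 3 (mod 4), so (41/123) = +(123/41).
Reduce top mod 41: now compute (0/41).
Top reduces to 0: gcd > 1, so the symbol is 0.

0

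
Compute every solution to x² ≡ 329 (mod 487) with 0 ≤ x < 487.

65, 422

Since 487 ≡ 3 (mod 4), a square root of 329 is 329^((487+1)/4) = 329^122 mod 487.
Repeated squaring: 329^2≡127, 329^4≡58, 329^8≡442, 329^16≡77, 329^32≡85, 329^64≡407 (mod 487).
329^122 = 329^(64+32+16+8+2) ≡ 65 (mod 487).
Check: 65² = 4225 ≡ 329 (mod 487). The two roots are 65 and 422.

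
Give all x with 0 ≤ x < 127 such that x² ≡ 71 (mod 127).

Since 127 ≡ 3 (mod 4), a square root of 71 is 71^((127+1)/4) = 71^32 mod 127.
Repeated squaring: 71^2≡88, 71^4≡124, 71^8≡9, 71^16≡81, 71^32≡84 (mod 127).
71^32 = 71^(32) ≡ 84 (mod 127).
Check: 84² = 7056 ≡ 71 (mod 127). The two roots are 43 and 84.

43, 84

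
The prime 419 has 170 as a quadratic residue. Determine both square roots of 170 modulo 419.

111, 308

Since 419 ≡ 3 (mod 4), a square root of 170 is 170^((419+1)/4) = 170^105 mod 419.
Repeated squaring: 170^2≡408, 170^4≡121, 170^8≡395, 170^16≡157, 170^32≡347, 170^64≡156 (mod 419).
170^105 = 170^(64+32+8+1) ≡ 111 (mod 419).
Check: 111² = 12321 ≡ 170 (mod 419). The two roots are 111 and 308.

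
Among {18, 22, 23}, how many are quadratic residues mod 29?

2

(18/29) = -1 → non-residue.
(22/29) = +1 → QR.
(23/29) = +1 → QR.
Total quadratic residues among the 3: 2.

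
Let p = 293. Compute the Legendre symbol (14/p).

1

Pull out 2: since 293 ≡ 5 (mod 8), (2/293) = -1.
Reciprocity: 7 ≡ 3 and 293 ≡ 1 (mod 4), so (7/293) = +(293/7).
Reduce top mod 7: now compute (6/7).
Pull out 2: since 7 ≡ 7 (mod 8), (2/7) = +1.
Reciprocity: 3 ≡ 3 and 7 ≡ 3 (mod 4), so (3/7) = −(7/3).
Reduce top mod 3: now compute (1/3).
Reached (1/3) = 1. Collecting the sign flips along the way, the symbol is +1.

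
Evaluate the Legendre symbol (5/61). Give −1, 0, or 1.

Euler's criterion: (5/61) ≡ 5^30 (mod 61).
5^2 ≡ 25 (mod 61)
5^4 ≡ 15 (mod 61)
5^8 ≡ 42 (mod 61)
5^16 ≡ 56 (mod 61)
5^30 = 5^(16+8+4+2) ≡ 1 (mod 61).
Result is 1, so (5/61) = 1.

1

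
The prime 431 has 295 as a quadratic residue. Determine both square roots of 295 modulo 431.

Since 431 ≡ 3 (mod 4), a square root of 295 is 295^((431+1)/4) = 295^108 mod 431.
Repeated squaring: 295^2≡394, 295^4≡76, 295^8≡173, 295^16≡190, 295^32≡327, 295^64≡41 (mod 431).
295^108 = 295^(64+32+8+4) ≡ 115 (mod 431).
Check: 115² = 13225 ≡ 295 (mod 431). The two roots are 115 and 316.

115, 316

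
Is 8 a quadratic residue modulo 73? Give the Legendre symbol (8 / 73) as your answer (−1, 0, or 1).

Pull out 2^3: since 73 ≡ 1 (mod 8), (2/73) = +1, so (2/73)^3 = +1.
Reached (1/73) = 1. Collecting the sign flips along the way, the symbol is +1.

1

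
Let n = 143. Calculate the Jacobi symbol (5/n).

-1

Reciprocity: 5 ≡ 1 and 143 ≡ 3 (mod 4), so (5/143) = +(143/5).
Reduce top mod 5: now compute (3/5).
Reciprocity: 3 ≡ 3 and 5 ≡ 1 (mod 4), so (3/5) = +(5/3).
Reduce top mod 3: now compute (2/3).
Pull out 2: since 3 ≡ 3 (mod 8), (2/3) = -1.
Reached (1/3) = 1. Collecting the sign flips along the way, the symbol is -1.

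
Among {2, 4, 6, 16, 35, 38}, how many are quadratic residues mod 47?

4

(2/47) = +1 → QR.
(4/47) = +1 → QR.
(6/47) = +1 → QR.
(16/47) = +1 → QR.
(35/47) = -1 → non-residue.
(38/47) = -1 → non-residue.
Total quadratic residues among the 6: 4.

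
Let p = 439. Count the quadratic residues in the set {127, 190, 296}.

(127/439) = +1 → QR.
(190/439) = +1 → QR.
(296/439) = -1 → non-residue.
Total quadratic residues among the 3: 2.

2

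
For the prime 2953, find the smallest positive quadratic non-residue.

5

(2/2953) = +1, so 2 is a residue.
(3/2953) = +1, so 3 is a residue.
(4/2953) = +1, so 4 is a residue.
(5/2953) = −1, so 5 is the smallest positive non-residue mod 2953.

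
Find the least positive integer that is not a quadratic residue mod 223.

(2/223) = +1, so 2 is a residue.
(3/223) = −1, so 3 is the smallest positive non-residue mod 223.

3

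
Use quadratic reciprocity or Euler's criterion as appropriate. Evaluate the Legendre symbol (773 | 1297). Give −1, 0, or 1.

Reciprocity: 773 ≡ 1 and 1297 ≡ 1 (mod 4), so (773/1297) = +(1297/773).
Reduce top mod 773: now compute (524/773).
Pull out 2^2: since 773 ≡ 5 (mod 8), (2/773) = -1, so (2/773)^2 = +1.
Reciprocity: 131 ≡ 3 and 773 ≡ 1 (mod 4), so (131/773) = +(773/131).
Reduce top mod 131: now compute (118/131).
Pull out 2: since 131 ≡ 3 (mod 8), (2/131) = -1.
Reciprocity: 59 ≡ 3 and 131 ≡ 3 (mod 4), so (59/131) = −(131/59).
Reduce top mod 59: now compute (13/59).
Reciprocity: 13 ≡ 1 and 59 ≡ 3 (mod 4), so (13/59) = +(59/13).
Reduce top mod 13: now compute (7/13).
Reciprocity: 7 ≡ 3 and 13 ≡ 1 (mod 4), so (7/13) = +(13/7).
Reduce top mod 7: now compute (6/7).
Pull out 2: since 7 ≡ 7 (mod 8), (2/7) = +1.
Reciprocity: 3 ≡ 3 and 7 ≡ 3 (mod 4), so (3/7) = −(7/3).
Reduce top mod 3: now compute (1/3).
Reached (1/3) = 1. Collecting the sign flips along the way, the symbol is -1.

-1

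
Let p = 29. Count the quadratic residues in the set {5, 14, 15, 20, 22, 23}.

(5/29) = +1 → QR.
(14/29) = -1 → non-residue.
(15/29) = -1 → non-residue.
(20/29) = +1 → QR.
(22/29) = +1 → QR.
(23/29) = +1 → QR.
Total quadratic residues among the 6: 4.

4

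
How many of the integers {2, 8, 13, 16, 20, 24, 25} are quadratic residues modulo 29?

(2/29) = -1 → non-residue.
(8/29) = -1 → non-residue.
(13/29) = +1 → QR.
(16/29) = +1 → QR.
(20/29) = +1 → QR.
(24/29) = +1 → QR.
(25/29) = +1 → QR.
Total quadratic residues among the 7: 5.

5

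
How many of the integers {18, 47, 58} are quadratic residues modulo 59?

0

(18/59) = -1 → non-residue.
(47/59) = -1 → non-residue.
(58/59) = -1 → non-residue.
Total quadratic residues among the 3: 0.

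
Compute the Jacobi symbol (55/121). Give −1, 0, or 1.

0

Reciprocity: 55 ≡ 3 and 121 ≡ 1 (mod 4), so (55/121) = +(121/55).
Reduce top mod 55: now compute (11/55).
Reciprocity: 11 ≡ 3 and 55 ≡ 3 (mod 4), so (11/55) = −(55/11).
Reduce top mod 11: now compute (0/11).
Top reduces to 0: gcd > 1, so the symbol is 0.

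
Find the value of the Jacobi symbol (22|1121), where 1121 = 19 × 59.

Pull out 2: since 1121 ≡ 1 (mod 8), (2/1121) = +1.
Reciprocity: 11 ≡ 3 and 1121 ≡ 1 (mod 4), so (11/1121) = +(1121/11).
Reduce top mod 11: now compute (10/11).
Pull out 2: since 11 ≡ 3 (mod 8), (2/11) = -1.
Reciprocity: 5 ≡ 1 and 11 ≡ 3 (mod 4), so (5/11) = +(11/5).
Reduce top mod 5: now compute (1/5).
Reached (1/5) = 1. Collecting the sign flips along the way, the symbol is -1.

-1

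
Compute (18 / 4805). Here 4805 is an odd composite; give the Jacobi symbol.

-1

Pull out 2: since 4805 ≡ 5 (mod 8), (2/4805) = -1.
Reciprocity: 9 ≡ 1 and 4805 ≡ 1 (mod 4), so (9/4805) = +(4805/9).
Reduce top mod 9: now compute (8/9).
Pull out 2^3: since 9 ≡ 1 (mod 8), (2/9) = +1, so (2/9)^3 = +1.
Reached (1/9) = 1. Collecting the sign flips along the way, the symbol is -1.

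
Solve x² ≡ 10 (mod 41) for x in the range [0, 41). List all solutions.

41 ≡ 1 (mod 4), so we find a root by search.
Trying successive values, 16² = 256 ≡ 10 (mod 41). The other root is 41 − 16 = 25.

16, 25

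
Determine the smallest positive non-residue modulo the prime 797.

(2/797) = −1, so 2 is the smallest positive non-residue mod 797.

2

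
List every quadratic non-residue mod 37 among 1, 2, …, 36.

2, 5, 6, 8, 13, 14, 15, 17, 18, 19, 20, 22, 23, 24, 29, 31, 32, 35

Square k = 1,…,18 (k and 37−k give the same square):
1²=1, 2²=4, 3²=9, 4²=16, 5²=25, 6²=36, 7²≡12, 8²≡27, 9²≡7, 10²≡26, 11²≡10, 12²≡33, 13²≡21, 14²≡11, 15²≡3, 16²≡34, 17²≡30, 18²≡28 (mod 37).
The residues are {1, 3, 4, 7, 9, 10, 11, 12, 16, 21, 25, 26, 27, 28, 30, 33, 34, 36}; the non-residues are the remaining 18 nonzero classes.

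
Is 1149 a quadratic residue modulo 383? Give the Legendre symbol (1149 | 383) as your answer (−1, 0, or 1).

0

First reduce: 1149 ≡ 0 (mod 383).
Top reduces to 0: gcd > 1, so the symbol is 0.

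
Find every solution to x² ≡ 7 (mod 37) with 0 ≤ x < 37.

9, 28

37 ≡ 1 (mod 4), so we find a root by search.
Trying successive values, 9² = 81 ≡ 7 (mod 37). The other root is 37 − 9 = 28.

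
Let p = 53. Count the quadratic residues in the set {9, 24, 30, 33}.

2

(9/53) = +1 → QR.
(24/53) = +1 → QR.
(30/53) = -1 → non-residue.
(33/53) = -1 → non-residue.
Total quadratic residues among the 4: 2.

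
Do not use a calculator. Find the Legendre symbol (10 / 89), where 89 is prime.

Euler's criterion: (10/89) ≡ 10^44 (mod 89).
10^2 ≡ 11 (mod 89)
10^4 ≡ 32 (mod 89)
10^8 ≡ 45 (mod 89)
10^16 ≡ 67 (mod 89)
10^32 ≡ 39 (mod 89)
10^44 = 10^(32+8+4) ≡ 1 (mod 89).
Result is 1, so (10/89) = 1.

1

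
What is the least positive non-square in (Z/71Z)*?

7

(2/71) = +1, so 2 is a residue.
(3/71) = +1, so 3 is a residue.
(4/71) = +1, so 4 is a residue.
(5/71) = +1, so 5 is a residue.
(6/71) = +1, so 6 is a residue.
(7/71) = −1, so 7 is the smallest positive non-residue mod 71.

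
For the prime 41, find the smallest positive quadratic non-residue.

(2/41) = +1, so 2 is a residue.
(3/41) = −1, so 3 is the smallest positive non-residue mod 41.

3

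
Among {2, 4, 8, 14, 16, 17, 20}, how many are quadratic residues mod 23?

4

(2/23) = +1 → QR.
(4/23) = +1 → QR.
(8/23) = +1 → QR.
(14/23) = -1 → non-residue.
(16/23) = +1 → QR.
(17/23) = -1 → non-residue.
(20/23) = -1 → non-residue.
Total quadratic residues among the 7: 4.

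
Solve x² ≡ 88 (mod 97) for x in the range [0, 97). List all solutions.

31, 66

97 ≡ 1 (mod 4), so we find a root by search.
Trying successive values, 31² = 961 ≡ 88 (mod 97). The other root is 97 − 31 = 66.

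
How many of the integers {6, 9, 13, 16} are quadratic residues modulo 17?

(6/17) = -1 → non-residue.
(9/17) = +1 → QR.
(13/17) = +1 → QR.
(16/17) = +1 → QR.
Total quadratic residues among the 4: 3.

3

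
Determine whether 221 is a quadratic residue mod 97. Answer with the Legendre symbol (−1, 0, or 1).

1

First reduce: 221 ≡ 27 (mod 97).
Reciprocity: 27 ≡ 3 and 97 ≡ 1 (mod 4), so (27/97) = +(97/27).
Reduce top mod 27: now compute (16/27).
Pull out 2^4: since 27 ≡ 3 (mod 8), (2/27) = -1, so (2/27)^4 = +1.
Reached (1/27) = 1. Collecting the sign flips along the way, the symbol is +1.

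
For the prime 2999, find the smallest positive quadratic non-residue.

(2/2999) = +1, so 2 is a residue.
(3/2999) = +1, so 3 is a residue.
(4/2999) = +1, so 4 is a residue.
(5/2999) = +1, so 5 is a residue.
(6/2999) = +1, so 6 is a residue.
(7/2999) = +1, so 7 is a residue.
(8/2999) = +1, so 8 is a residue.
(9/2999) = +1, so 9 is a residue.
(10/2999) = +1, so 10 is a residue.
(11/2999) = +1, so 11 is a residue.
(12/2999) = +1, so 12 is a residue.
(13/2999) = +1, so 13 is a residue.
(14/2999) = +1, so 14 is a residue.
(15/2999) = +1, so 15 is a residue.
(16/2999) = +1, so 16 is a residue.
(17/2999) = −1, so 17 is the smallest positive non-residue mod 2999.

17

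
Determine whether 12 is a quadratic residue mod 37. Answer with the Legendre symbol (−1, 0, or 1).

Euler's criterion: (12/37) ≡ 12^18 (mod 37).
12^2 ≡ 33 (mod 37)
12^4 ≡ 16 (mod 37)
12^8 ≡ 34 (mod 37)
12^16 ≡ 9 (mod 37)
12^18 = 12^(16+2) ≡ 1 (mod 37).
Result is 1, so (12/37) = 1.

1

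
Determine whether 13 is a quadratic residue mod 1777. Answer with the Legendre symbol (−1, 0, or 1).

1

Reciprocity: 13 ≡ 1 and 1777 ≡ 1 (mod 4), so (13/1777) = +(1777/13).
Reduce top mod 13: now compute (9/13).
Reciprocity: 9 ≡ 1 and 13 ≡ 1 (mod 4), so (9/13) = +(13/9).
Reduce top mod 9: now compute (4/9).
Pull out 2^2: since 9 ≡ 1 (mod 8), (2/9) = +1, so (2/9)^2 = +1.
Reached (1/9) = 1. Collecting the sign flips along the way, the symbol is +1.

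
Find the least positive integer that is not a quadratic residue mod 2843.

2

(2/2843) = −1, so 2 is the smallest positive non-residue mod 2843.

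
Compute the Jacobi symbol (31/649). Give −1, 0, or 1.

Reciprocity: 31 ≡ 3 and 649 ≡ 1 (mod 4), so (31/649) = +(649/31).
Reduce top mod 31: now compute (29/31).
Reciprocity: 29 ≡ 1 and 31 ≡ 3 (mod 4), so (29/31) = +(31/29).
Reduce top mod 29: now compute (2/29).
Pull out 2: since 29 ≡ 5 (mod 8), (2/29) = -1.
Reached (1/29) = 1. Collecting the sign flips along the way, the symbol is -1.

-1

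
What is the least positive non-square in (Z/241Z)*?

(2/241) = +1, so 2 is a residue.
(3/241) = +1, so 3 is a residue.
(4/241) = +1, so 4 is a residue.
(5/241) = +1, so 5 is a residue.
(6/241) = +1, so 6 is a residue.
(7/241) = −1, so 7 is the smallest positive non-residue mod 241.

7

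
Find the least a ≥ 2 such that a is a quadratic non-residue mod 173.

(2/173) = −1, so 2 is the smallest positive non-residue mod 173.

2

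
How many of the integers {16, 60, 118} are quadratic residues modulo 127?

2

(16/127) = +1 → QR.
(60/127) = +1 → QR.
(118/127) = -1 → non-residue.
Total quadratic residues among the 3: 2.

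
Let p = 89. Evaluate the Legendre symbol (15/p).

-1

Reciprocity: 15 ≡ 3 and 89 ≡ 1 (mod 4), so (15/89) = +(89/15).
Reduce top mod 15: now compute (14/15).
Pull out 2: since 15 ≡ 7 (mod 8), (2/15) = +1.
Reciprocity: 7 ≡ 3 and 15 ≡ 3 (mod 4), so (7/15) = −(15/7).
Reduce top mod 7: now compute (1/7).
Reached (1/7) = 1. Collecting the sign flips along the way, the symbol is -1.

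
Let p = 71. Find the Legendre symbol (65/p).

Reciprocity: 65 ≡ 1 and 71 ≡ 3 (mod 4), so (65/71) = +(71/65).
Reduce top mod 65: now compute (6/65).
Pull out 2: since 65 ≡ 1 (mod 8), (2/65) = +1.
Reciprocity: 3 ≡ 3 and 65 ≡ 1 (mod 4), so (3/65) = +(65/3).
Reduce top mod 3: now compute (2/3).
Pull out 2: since 3 ≡ 3 (mod 8), (2/3) = -1.
Reached (1/3) = 1. Collecting the sign flips along the way, the symbol is -1.

-1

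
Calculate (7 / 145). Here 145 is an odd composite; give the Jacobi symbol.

-1

Reciprocity: 7 ≡ 3 and 145 ≡ 1 (mod 4), so (7/145) = +(145/7).
Reduce top mod 7: now compute (5/7).
Reciprocity: 5 ≡ 1 and 7 ≡ 3 (mod 4), so (5/7) = +(7/5).
Reduce top mod 5: now compute (2/5).
Pull out 2: since 5 ≡ 5 (mod 8), (2/5) = -1.
Reached (1/5) = 1. Collecting the sign flips along the way, the symbol is -1.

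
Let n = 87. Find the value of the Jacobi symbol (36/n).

Pull out 2^2: since 87 ≡ 7 (mod 8), (2/87) = +1, so (2/87)^2 = +1.
Reciprocity: 9 ≡ 1 and 87 ≡ 3 (mod 4), so (9/87) = +(87/9).
Reduce top mod 9: now compute (6/9).
Pull out 2: since 9 ≡ 1 (mod 8), (2/9) = +1.
Reciprocity: 3 ≡ 3 and 9 ≡ 1 (mod 4), so (3/9) = +(9/3).
Reduce top mod 3: now compute (0/3).
Top reduces to 0: gcd > 1, so the symbol is 0.

0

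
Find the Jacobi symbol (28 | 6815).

Pull out 2^2: since 6815 ≡ 7 (mod 8), (2/6815) = +1, so (2/6815)^2 = +1.
Reciprocity: 7 ≡ 3 and 6815 ≡ 3 (mod 4), so (7/6815) = −(6815/7).
Reduce top mod 7: now compute (4/7).
Pull out 2^2: since 7 ≡ 7 (mod 8), (2/7) = +1, so (2/7)^2 = +1.
Reached (1/7) = 1. Collecting the sign flips along the way, the symbol is -1.

-1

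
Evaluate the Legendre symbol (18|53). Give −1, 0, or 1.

Pull out 2: since 53 ≡ 5 (mod 8), (2/53) = -1.
Reciprocity: 9 ≡ 1 and 53 ≡ 1 (mod 4), so (9/53) = +(53/9).
Reduce top mod 9: now compute (8/9).
Pull out 2^3: since 9 ≡ 1 (mod 8), (2/9) = +1, so (2/9)^3 = +1.
Reached (1/9) = 1. Collecting the sign flips along the way, the symbol is -1.

-1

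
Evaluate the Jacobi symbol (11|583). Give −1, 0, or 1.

0

Reciprocity: 11 ≡ 3 and 583 ≡ 3 (mod 4), so (11/583) = −(583/11).
Reduce top mod 11: now compute (0/11).
Top reduces to 0: gcd > 1, so the symbol is 0.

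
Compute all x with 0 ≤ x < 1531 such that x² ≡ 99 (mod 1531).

Since 1531 ≡ 3 (mod 4), a square root of 99 is 99^((1531+1)/4) = 99^383 mod 1531.
Repeated squaring: 99^2≡615, 99^4≡68, 99^8≡31, 99^16≡961, 99^32≡328, 99^64≡414, 99^128≡1455, 99^256≡1183 (mod 1531).
99^383 = 99^(256+64+32+16+8+4+2+1) ≡ 1427 (mod 1531).
Check: 1427² = 2036329 ≡ 99 (mod 1531). The two roots are 104 and 1427.

104, 1427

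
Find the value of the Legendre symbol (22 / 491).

Euler's criterion: (22/491) ≡ 22^245 (mod 491).
22^2 ≡ 484 (mod 491)
22^4 ≡ 49 (mod 491)
22^8 ≡ 437 (mod 491)
22^16 ≡ 461 (mod 491)
22^32 ≡ 409 (mod 491)
22^64 ≡ 341 (mod 491)
22^128 ≡ 405 (mod 491)
22^245 = 22^(128+64+32+16+4+1) ≡ 490 (mod 491).
Result is 490 ≡ −1, so (22/491) = −1.

-1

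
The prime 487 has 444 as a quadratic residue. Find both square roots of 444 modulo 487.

159, 328

Since 487 ≡ 3 (mod 4), a square root of 444 is 444^((487+1)/4) = 444^122 mod 487.
Repeated squaring: 444^2≡388, 444^4≡61, 444^8≡312, 444^16≡431, 444^32≡214, 444^64≡18 (mod 487).
444^122 = 444^(64+32+16+8+2) ≡ 328 (mod 487).
Check: 328² = 107584 ≡ 444 (mod 487). The two roots are 159 and 328.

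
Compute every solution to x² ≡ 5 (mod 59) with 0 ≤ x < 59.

8, 51

Since 59 ≡ 3 (mod 4), a square root of 5 is 5^((59+1)/4) = 5^15 mod 59.
Repeated squaring: 5^2≡25, 5^4≡35, 5^8≡45 (mod 59).
5^15 = 5^(8+4+2+1) ≡ 51 (mod 59).
Check: 51² = 2601 ≡ 5 (mod 59). The two roots are 8 and 51.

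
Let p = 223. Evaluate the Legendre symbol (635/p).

-1

Euler's criterion: (635/223) ≡ 189^111 (mod 223).
189^2 ≡ 41 (mod 223)
189^4 ≡ 120 (mod 223)
189^8 ≡ 128 (mod 223)
189^16 ≡ 105 (mod 223)
189^32 ≡ 98 (mod 223)
189^64 ≡ 15 (mod 223)
189^111 = 189^(64+32+8+4+2+1) ≡ 222 (mod 223).
Result is 222 ≡ −1, so (635/223) = −1.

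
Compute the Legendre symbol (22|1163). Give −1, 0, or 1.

-1

Pull out 2: since 1163 ≡ 3 (mod 8), (2/1163) = -1.
Reciprocity: 11 ≡ 3 and 1163 ≡ 3 (mod 4), so (11/1163) = −(1163/11).
Reduce top mod 11: now compute (8/11).
Pull out 2^3: since 11 ≡ 3 (mod 8), (2/11) = -1, so (2/11)^3 = -1.
Reached (1/11) = 1. Collecting the sign flips along the way, the symbol is -1.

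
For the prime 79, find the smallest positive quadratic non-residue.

(2/79) = +1, so 2 is a residue.
(3/79) = −1, so 3 is the smallest positive non-residue mod 79.

3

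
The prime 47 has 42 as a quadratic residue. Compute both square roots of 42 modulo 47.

Since 47 ≡ 3 (mod 4), a square root of 42 is 42^((47+1)/4) = 42^12 mod 47.
Repeated squaring: 42^2≡25, 42^4≡14, 42^8≡8 (mod 47).
42^12 = 42^(8+4) ≡ 18 (mod 47).
Check: 18² = 324 ≡ 42 (mod 47). The two roots are 18 and 29.

18, 29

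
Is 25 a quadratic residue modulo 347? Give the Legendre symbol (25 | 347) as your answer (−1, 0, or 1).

Euler's criterion: (25/347) ≡ 25^173 (mod 347).
25^2 ≡ 278 (mod 347)
25^4 ≡ 250 (mod 347)
25^8 ≡ 40 (mod 347)
25^16 ≡ 212 (mod 347)
25^32 ≡ 181 (mod 347)
25^64 ≡ 143 (mod 347)
25^128 ≡ 323 (mod 347)
25^173 = 25^(128+32+8+4+1) ≡ 1 (mod 347).
Result is 1, so (25/347) = 1.

1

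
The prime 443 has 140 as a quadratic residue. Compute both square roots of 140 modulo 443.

Since 443 ≡ 3 (mod 4), a square root of 140 is 140^((443+1)/4) = 140^111 mod 443.
Repeated squaring: 140^2≡108, 140^4≡146, 140^8≡52, 140^16≡46, 140^32≡344, 140^64≡55 (mod 443).
140^111 = 140^(64+32+8+4+2+1) ≡ 331 (mod 443).
Check: 331² = 109561 ≡ 140 (mod 443). The two roots are 112 and 331.

112, 331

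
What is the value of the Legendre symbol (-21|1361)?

First reduce: -21 ≡ 1340 (mod 1361).
Pull out 2^2: since 1361 ≡ 1 (mod 8), (2/1361) = +1, so (2/1361)^2 = +1.
Reciprocity: 335 ≡ 3 and 1361 ≡ 1 (mod 4), so (335/1361) = +(1361/335).
Reduce top mod 335: now compute (21/335).
Reciprocity: 21 ≡ 1 and 335 ≡ 3 (mod 4), so (21/335) = +(335/21).
Reduce top mod 21: now compute (20/21).
Pull out 2^2: since 21 ≡ 5 (mod 8), (2/21) = -1, so (2/21)^2 = +1.
Reciprocity: 5 ≡ 1 and 21 ≡ 1 (mod 4), so (5/21) = +(21/5).
Reduce top mod 5: now compute (1/5).
Reached (1/5) = 1. Collecting the sign flips along the way, the symbol is +1.

1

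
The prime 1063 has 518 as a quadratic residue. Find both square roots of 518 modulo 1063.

287, 776

Since 1063 ≡ 3 (mod 4), a square root of 518 is 518^((1063+1)/4) = 518^266 mod 1063.
Repeated squaring: 518^2≡448, 518^4≡860, 518^8≡815, 518^16≡913, 518^32≡177, 518^64≡502, 518^128≡73, 518^256≡14 (mod 1063).
518^266 = 518^(256+8+2) ≡ 776 (mod 1063).
Check: 776² = 602176 ≡ 518 (mod 1063). The two roots are 287 and 776.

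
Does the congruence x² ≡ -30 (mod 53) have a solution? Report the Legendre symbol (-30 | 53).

Euler's criterion: (-30/53) ≡ 23^26 (mod 53).
23^2 ≡ 52 (mod 53)
23^4 ≡ 1 (mod 53)
23^8 ≡ 1 (mod 53)
23^16 ≡ 1 (mod 53)
23^26 = 23^(16+8+2) ≡ 52 (mod 53).
Result is 52 ≡ −1, so (-30/53) = −1.

-1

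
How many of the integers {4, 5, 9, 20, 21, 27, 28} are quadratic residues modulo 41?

(4/41) = +1 → QR.
(5/41) = +1 → QR.
(9/41) = +1 → QR.
(20/41) = +1 → QR.
(21/41) = +1 → QR.
(27/41) = -1 → non-residue.
(28/41) = -1 → non-residue.
Total quadratic residues among the 7: 5.

5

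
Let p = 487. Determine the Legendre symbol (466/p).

Euler's criterion: (466/487) ≡ 466^243 (mod 487).
466^2 ≡ 441 (mod 487)
466^4 ≡ 168 (mod 487)
466^8 ≡ 465 (mod 487)
466^16 ≡ 484 (mod 487)
466^32 ≡ 9 (mod 487)
466^64 ≡ 81 (mod 487)
466^128 ≡ 230 (mod 487)
466^243 = 466^(128+64+32+16+2+1) ≡ 486 (mod 487).
Result is 486 ≡ −1, so (466/487) = −1.

-1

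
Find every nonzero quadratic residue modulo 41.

1,2,4,5,8,9,10,16,18,20,21,23,25,31,32,33,36,37,39,40

Square k = 1,…,20 (k and 41−k give the same square):
1²=1, 2²=4, 3²=9, 4²=16, 5²=25, 6²=36, 7²≡8, 8²≡23, 9²≡40, 10²≡18, 11²≡39, 12²≡21, 13²≡5, 14²≡32, 15²≡20, 16²≡10, 17²≡2, 18²≡37, 19²≡33, 20²≡31 (mod 41).
So the quadratic residues mod 41 are {1, 2, 4, 5, 8, 9, 10, 16, 18, 20, 21, 23, 25, 31, 32, 33, 36, 37, 39, 40}.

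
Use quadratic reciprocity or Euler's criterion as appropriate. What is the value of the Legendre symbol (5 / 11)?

Euler's criterion: (5/11) ≡ 5^5 (mod 11).
5^2 ≡ 3 (mod 11)
5^4 ≡ 9 (mod 11)
5^5 = 5^(4+1) ≡ 1 (mod 11).
Result is 1, so (5/11) = 1.

1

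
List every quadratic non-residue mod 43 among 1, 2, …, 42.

Square k = 1,…,21 (k and 43−k give the same square):
1²=1, 2²=4, 3²=9, 4²=16, 5²=25, 6²=36, 7²≡6, 8²≡21, 9²≡38, 10²≡14, 11²≡35, 12²≡15, 13²≡40, 14²≡24, 15²≡10, 16²≡41, 17²≡31, 18²≡23, 19²≡17, 20²≡13, 21²≡11 (mod 43).
The residues are {1, 4, 6, 9, 10, 11, 13, 14, 15, 16, 17, 21, 23, 24, 25, 31, 35, 36, 38, 40, 41}; the non-residues are the remaining 21 nonzero classes.

2 3 5 7 8 12 18 19 20 22 26 27 28 29 30 32 33 34 37 39 42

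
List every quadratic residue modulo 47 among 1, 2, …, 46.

1, 2, 3, 4, 6, 7, 8, 9, 12, 14, 16, 17, 18, 21, 24, 25, 27, 28, 32, 34, 36, 37, 42

Square k = 1,…,23 (k and 47−k give the same square):
1²=1, 2²=4, 3²=9, 4²=16, 5²=25, 6²=36, 7²≡2, 8²≡17, 9²≡34, 10²≡6, 11²≡27, 12²≡3, 13²≡28, 14²≡8, 15²≡37, 16²≡21, 17²≡7, 18²≡42, 19²≡32, 20²≡24, 21²≡18, 22²≡14, 23²≡12 (mod 47).
So the quadratic residues mod 47 are {1, 2, 3, 4, 6, 7, 8, 9, 12, 14, 16, 17, 18, 21, 24, 25, 27, 28, 32, 34, 36, 37, 42}.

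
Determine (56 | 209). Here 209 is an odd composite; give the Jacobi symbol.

Pull out 2^3: since 209 ≡ 1 (mod 8), (2/209) = +1, so (2/209)^3 = +1.
Reciprocity: 7 ≡ 3 and 209 ≡ 1 (mod 4), so (7/209) = +(209/7).
Reduce top mod 7: now compute (6/7).
Pull out 2: since 7 ≡ 7 (mod 8), (2/7) = +1.
Reciprocity: 3 ≡ 3 and 7 ≡ 3 (mod 4), so (3/7) = −(7/3).
Reduce top mod 3: now compute (1/3).
Reached (1/3) = 1. Collecting the sign flips along the way, the symbol is -1.

-1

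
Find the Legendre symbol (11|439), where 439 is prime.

1

Reciprocity: 11 ≡ 3 and 439 ≡ 3 (mod 4), so (11/439) = −(439/11).
Reduce top mod 11: now compute (10/11).
Pull out 2: since 11 ≡ 3 (mod 8), (2/11) = -1.
Reciprocity: 5 ≡ 1 and 11 ≡ 3 (mod 4), so (5/11) = +(11/5).
Reduce top mod 5: now compute (1/5).
Reached (1/5) = 1. Collecting the sign flips along the way, the symbol is +1.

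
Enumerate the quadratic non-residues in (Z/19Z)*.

2,3,8,10,12,13,14,15,18

Square k = 1,…,9 (k and 19−k give the same square):
1²=1, 2²=4, 3²=9, 4²=16, 5²≡6, 6²≡17, 7²≡11, 8²≡7, 9²≡5 (mod 19).
The residues are {1, 4, 5, 6, 7, 9, 11, 16, 17}; the non-residues are the remaining 9 nonzero classes.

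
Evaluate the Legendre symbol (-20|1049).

1

Euler's criterion: (-20/1049) ≡ 1029^524 (mod 1049).
1029^2 ≡ 400 (mod 1049)
1029^4 ≡ 552 (mod 1049)
1029^8 ≡ 494 (mod 1049)
1029^16 ≡ 668 (mod 1049)
1029^32 ≡ 399 (mod 1049)
1029^64 ≡ 802 (mod 1049)
1029^128 ≡ 167 (mod 1049)
1029^256 ≡ 615 (mod 1049)
1029^512 ≡ 585 (mod 1049)
1029^524 = 1029^(512+8+4) ≡ 1 (mod 1049).
Result is 1, so (-20/1049) = 1.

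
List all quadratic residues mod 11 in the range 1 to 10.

Square k = 1,…,5 (k and 11−k give the same square):
1²=1, 2²=4, 3²=9, 4²≡5, 5²≡3 (mod 11).
So the quadratic residues mod 11 are {1, 3, 4, 5, 9}.

1,3,4,5,9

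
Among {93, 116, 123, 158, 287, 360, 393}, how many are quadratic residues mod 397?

(93/397) = +1 → QR.
(116/397) = +1 → QR.
(123/397) = -1 → non-residue.
(158/397) = -1 → non-residue.
(287/397) = +1 → QR.
(360/397) = +1 → QR.
(393/397) = +1 → QR.
Total quadratic residues among the 7: 5.

5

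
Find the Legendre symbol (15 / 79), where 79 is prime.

Reciprocity: 15 ≡ 3 and 79 ≡ 3 (mod 4), so (15/79) = −(79/15).
Reduce top mod 15: now compute (4/15).
Pull out 2^2: since 15 ≡ 7 (mod 8), (2/15) = +1, so (2/15)^2 = +1.
Reached (1/15) = 1. Collecting the sign flips along the way, the symbol is -1.

-1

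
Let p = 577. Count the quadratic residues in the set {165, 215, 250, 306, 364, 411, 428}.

(165/577) = -1 → non-residue.
(215/577) = +1 → QR.
(250/577) = -1 → non-residue.
(306/577) = +1 → QR.
(364/577) = +1 → QR.
(411/577) = -1 → non-residue.
(428/577) = +1 → QR.
Total quadratic residues among the 7: 4.

4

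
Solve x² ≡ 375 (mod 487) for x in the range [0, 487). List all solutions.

146, 341

Since 487 ≡ 3 (mod 4), a square root of 375 is 375^((487+1)/4) = 375^122 mod 487.
Repeated squaring: 375^2≡369, 375^4≡288, 375^8≡154, 375^16≡340, 375^32≡181, 375^64≡132 (mod 487).
375^122 = 375^(64+32+16+8+2) ≡ 146 (mod 487).
Check: 146² = 21316 ≡ 375 (mod 487). The two roots are 146 and 341.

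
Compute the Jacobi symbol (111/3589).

Reciprocity: 111 ≡ 3 and 3589 ≡ 1 (mod 4), so (111/3589) = +(3589/111).
Reduce top mod 111: now compute (37/111).
Reciprocity: 37 ≡ 1 and 111 ≡ 3 (mod 4), so (37/111) = +(111/37).
Reduce top mod 37: now compute (0/37).
Top reduces to 0: gcd > 1, so the symbol is 0.

0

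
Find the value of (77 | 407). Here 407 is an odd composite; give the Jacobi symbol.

Reciprocity: 77 ≡ 1 and 407 ≡ 3 (mod 4), so (77/407) = +(407/77).
Reduce top mod 77: now compute (22/77).
Pull out 2: since 77 ≡ 5 (mod 8), (2/77) = -1.
Reciprocity: 11 ≡ 3 and 77 ≡ 1 (mod 4), so (11/77) = +(77/11).
Reduce top mod 11: now compute (0/11).
Top reduces to 0: gcd > 1, so the symbol is 0.

0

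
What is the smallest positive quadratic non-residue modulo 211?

(2/211) = −1, so 2 is the smallest positive non-residue mod 211.

2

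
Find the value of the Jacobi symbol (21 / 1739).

Reciprocity: 21 ≡ 1 and 1739 ≡ 3 (mod 4), so (21/1739) = +(1739/21).
Reduce top mod 21: now compute (17/21).
Reciprocity: 17 ≡ 1 and 21 ≡ 1 (mod 4), so (17/21) = +(21/17).
Reduce top mod 17: now compute (4/17).
Pull out 2^2: since 17 ≡ 1 (mod 8), (2/17) = +1, so (2/17)^2 = +1.
Reached (1/17) = 1. Collecting the sign flips along the way, the symbol is +1.

1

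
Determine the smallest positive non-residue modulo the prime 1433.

(2/1433) = +1, so 2 is a residue.
(3/1433) = −1, so 3 is the smallest positive non-residue mod 1433.

3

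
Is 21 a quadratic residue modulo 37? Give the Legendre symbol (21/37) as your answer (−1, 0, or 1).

1

Euler's criterion: (21/37) ≡ 21^18 (mod 37).
21^2 ≡ 34 (mod 37)
21^4 ≡ 9 (mod 37)
21^8 ≡ 7 (mod 37)
21^16 ≡ 12 (mod 37)
21^18 = 21^(16+2) ≡ 1 (mod 37).
Result is 1, so (21/37) = 1.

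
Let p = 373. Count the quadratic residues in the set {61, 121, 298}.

(61/373) = -1 → non-residue.
(121/373) = +1 → QR.
(298/373) = +1 → QR.
Total quadratic residues among the 3: 2.

2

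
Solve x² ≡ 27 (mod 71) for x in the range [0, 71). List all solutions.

Since 71 ≡ 3 (mod 4), a square root of 27 is 27^((71+1)/4) = 27^18 mod 71.
Repeated squaring: 27^2≡19, 27^4≡6, 27^8≡36, 27^16≡18 (mod 71).
27^18 = 27^(16+2) ≡ 58 (mod 71).
Check: 58² = 3364 ≡ 27 (mod 71). The two roots are 13 and 58.

13, 58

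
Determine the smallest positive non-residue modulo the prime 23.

5

(2/23) = +1, so 2 is a residue.
(3/23) = +1, so 3 is a residue.
(4/23) = +1, so 4 is a residue.
(5/23) = −1, so 5 is the smallest positive non-residue mod 23.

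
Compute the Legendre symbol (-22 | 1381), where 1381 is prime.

1

First reduce: -22 ≡ 1359 (mod 1381).
Reciprocity: 1359 ≡ 3 and 1381 ≡ 1 (mod 4), so (1359/1381) = +(1381/1359).
Reduce top mod 1359: now compute (22/1359).
Pull out 2: since 1359 ≡ 7 (mod 8), (2/1359) = +1.
Reciprocity: 11 ≡ 3 and 1359 ≡ 3 (mod 4), so (11/1359) = −(1359/11).
Reduce top mod 11: now compute (6/11).
Pull out 2: since 11 ≡ 3 (mod 8), (2/11) = -1.
Reciprocity: 3 ≡ 3 and 11 ≡ 3 (mod 4), so (3/11) = −(11/3).
Reduce top mod 3: now compute (2/3).
Pull out 2: since 3 ≡ 3 (mod 8), (2/3) = -1.
Reached (1/3) = 1. Collecting the sign flips along the way, the symbol is +1.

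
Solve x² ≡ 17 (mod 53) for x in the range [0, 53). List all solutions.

21, 32

53 ≡ 1 (mod 4), so we find a root by search.
Trying successive values, 21² = 441 ≡ 17 (mod 53). The other root is 53 − 21 = 32.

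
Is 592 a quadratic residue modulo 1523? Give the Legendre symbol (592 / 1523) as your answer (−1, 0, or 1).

Pull out 2^4: since 1523 ≡ 3 (mod 8), (2/1523) = -1, so (2/1523)^4 = +1.
Reciprocity: 37 ≡ 1 and 1523 ≡ 3 (mod 4), so (37/1523) = +(1523/37).
Reduce top mod 37: now compute (6/37).
Pull out 2: since 37 ≡ 5 (mod 8), (2/37) = -1.
Reciprocity: 3 ≡ 3 and 37 ≡ 1 (mod 4), so (3/37) = +(37/3).
Reduce top mod 3: now compute (1/3).
Reached (1/3) = 1. Collecting the sign flips along the way, the symbol is -1.

-1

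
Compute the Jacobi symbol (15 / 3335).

0

Reciprocity: 15 ≡ 3 and 3335 ≡ 3 (mod 4), so (15/3335) = −(3335/15).
Reduce top mod 15: now compute (5/15).
Reciprocity: 5 ≡ 1 and 15 ≡ 3 (mod 4), so (5/15) = +(15/5).
Reduce top mod 5: now compute (0/5).
Top reduces to 0: gcd > 1, so the symbol is 0.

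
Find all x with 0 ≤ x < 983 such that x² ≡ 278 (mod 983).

148, 835

Since 983 ≡ 3 (mod 4), a square root of 278 is 278^((983+1)/4) = 278^246 mod 983.
Repeated squaring: 278^2≡610, 278^4≡526, 278^8≡453, 278^16≡745, 278^32≡613, 278^64≡263, 278^128≡359 (mod 983).
278^246 = 278^(128+64+32+16+4+2) ≡ 148 (mod 983).
Check: 148² = 21904 ≡ 278 (mod 983). The two roots are 148 and 835.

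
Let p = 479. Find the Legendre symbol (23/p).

Euler's criterion: (23/479) ≡ 23^239 (mod 479).
23^2 ≡ 50 (mod 479)
23^4 ≡ 105 (mod 479)
23^8 ≡ 8 (mod 479)
23^16 ≡ 64 (mod 479)
23^32 ≡ 264 (mod 479)
23^64 ≡ 241 (mod 479)
23^128 ≡ 122 (mod 479)
23^239 = 23^(128+64+32+8+4+2+1) ≡ 1 (mod 479).
Result is 1, so (23/479) = 1.

1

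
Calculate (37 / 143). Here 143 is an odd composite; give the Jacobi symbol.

-1

Reciprocity: 37 ≡ 1 and 143 ≡ 3 (mod 4), so (37/143) = +(143/37).
Reduce top mod 37: now compute (32/37).
Pull out 2^5: since 37 ≡ 5 (mod 8), (2/37) = -1, so (2/37)^5 = -1.
Reached (1/37) = 1. Collecting the sign flips along the way, the symbol is -1.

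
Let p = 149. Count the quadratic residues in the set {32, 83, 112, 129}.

2

(32/149) = -1 → non-residue.
(83/149) = -1 → non-residue.
(112/149) = +1 → QR.
(129/149) = +1 → QR.
Total quadratic residues among the 4: 2.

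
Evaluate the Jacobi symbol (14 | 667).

Pull out 2: since 667 ≡ 3 (mod 8), (2/667) = -1.
Reciprocity: 7 ≡ 3 and 667 ≡ 3 (mod 4), so (7/667) = −(667/7).
Reduce top mod 7: now compute (2/7).
Pull out 2: since 7 ≡ 7 (mod 8), (2/7) = +1.
Reached (1/7) = 1. Collecting the sign flips along the way, the symbol is +1.

1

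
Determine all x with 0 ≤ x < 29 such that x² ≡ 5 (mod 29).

11, 18

29 ≡ 1 (mod 4), so we find a root by search.
Trying successive values, 11² = 121 ≡ 5 (mod 29). The other root is 29 − 11 = 18.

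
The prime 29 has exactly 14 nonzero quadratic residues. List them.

1,4,5,6,7,9,13,16,20,22,23,24,25,28

Square k = 1,…,14 (k and 29−k give the same square):
1²=1, 2²=4, 3²=9, 4²=16, 5²=25, 6²≡7, 7²≡20, 8²≡6, 9²≡23, 10²≡13, 11²≡5, 12²≡28, 13²≡24, 14²≡22 (mod 29).
So the quadratic residues mod 29 are {1, 4, 5, 6, 7, 9, 13, 16, 20, 22, 23, 24, 25, 28}.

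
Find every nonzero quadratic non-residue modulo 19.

Square k = 1,…,9 (k and 19−k give the same square):
1²=1, 2²=4, 3²=9, 4²=16, 5²≡6, 6²≡17, 7²≡11, 8²≡7, 9²≡5 (mod 19).
The residues are {1, 4, 5, 6, 7, 9, 11, 16, 17}; the non-residues are the remaining 9 nonzero classes.

2, 3, 8, 10, 12, 13, 14, 15, 18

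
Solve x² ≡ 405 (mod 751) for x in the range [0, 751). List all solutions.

34, 717

Since 751 ≡ 3 (mod 4), a square root of 405 is 405^((751+1)/4) = 405^188 mod 751.
Repeated squaring: 405^2≡307, 405^4≡374, 405^8≡190, 405^16≡52, 405^32≡451, 405^64≡631, 405^128≡131 (mod 751).
405^188 = 405^(128+32+16+8+4) ≡ 717 (mod 751).
Check: 717² = 514089 ≡ 405 (mod 751). The two roots are 34 and 717.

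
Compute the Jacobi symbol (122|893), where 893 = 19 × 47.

Pull out 2: since 893 ≡ 5 (mod 8), (2/893) = -1.
Reciprocity: 61 ≡ 1 and 893 ≡ 1 (mod 4), so (61/893) = +(893/61).
Reduce top mod 61: now compute (39/61).
Reciprocity: 39 ≡ 3 and 61 ≡ 1 (mod 4), so (39/61) = +(61/39).
Reduce top mod 39: now compute (22/39).
Pull out 2: since 39 ≡ 7 (mod 8), (2/39) = +1.
Reciprocity: 11 ≡ 3 and 39 ≡ 3 (mod 4), so (11/39) = −(39/11).
Reduce top mod 11: now compute (6/11).
Pull out 2: since 11 ≡ 3 (mod 8), (2/11) = -1.
Reciprocity: 3 ≡ 3 and 11 ≡ 3 (mod 4), so (3/11) = −(11/3).
Reduce top mod 3: now compute (2/3).
Pull out 2: since 3 ≡ 3 (mod 8), (2/3) = -1.
Reached (1/3) = 1. Collecting the sign flips along the way, the symbol is -1.

-1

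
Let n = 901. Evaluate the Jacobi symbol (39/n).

Reciprocity: 39 ≡ 3 and 901 ≡ 1 (mod 4), so (39/901) = +(901/39).
Reduce top mod 39: now compute (4/39).
Pull out 2^2: since 39 ≡ 7 (mod 8), (2/39) = +1, so (2/39)^2 = +1.
Reached (1/39) = 1. Collecting the sign flips along the way, the symbol is +1.

1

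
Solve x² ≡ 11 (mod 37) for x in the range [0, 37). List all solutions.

37 ≡ 1 (mod 4), so we find a root by search.
Trying successive values, 14² = 196 ≡ 11 (mod 37). The other root is 37 − 14 = 23.

14, 23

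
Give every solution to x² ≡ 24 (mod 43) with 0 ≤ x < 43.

Since 43 ≡ 3 (mod 4), a square root of 24 is 24^((43+1)/4) = 24^11 mod 43.
Repeated squaring: 24^2≡17, 24^4≡31, 24^8≡15 (mod 43).
24^11 = 24^(8+2+1) ≡ 14 (mod 43).
Check: 14² = 196 ≡ 24 (mod 43). The two roots are 14 and 29.

14, 29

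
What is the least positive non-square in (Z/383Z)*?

5

(2/383) = +1, so 2 is a residue.
(3/383) = +1, so 3 is a residue.
(4/383) = +1, so 4 is a residue.
(5/383) = −1, so 5 is the smallest positive non-residue mod 383.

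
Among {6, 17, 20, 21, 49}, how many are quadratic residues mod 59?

(6/59) = -1 → non-residue.
(17/59) = +1 → QR.
(20/59) = +1 → QR.
(21/59) = +1 → QR.
(49/59) = +1 → QR.
Total quadratic residues among the 5: 4.

4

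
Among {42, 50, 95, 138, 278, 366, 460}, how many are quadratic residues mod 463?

5

(42/463) = +1 → QR.
(50/463) = +1 → QR.
(95/463) = +1 → QR.
(138/463) = +1 → QR.
(278/463) = -1 → non-residue.
(366/463) = -1 → non-residue.
(460/463) = +1 → QR.
Total quadratic residues among the 7: 5.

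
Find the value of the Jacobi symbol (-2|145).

First reduce: -2 ≡ 143 (mod 145).
Reciprocity: 143 ≡ 3 and 145 ≡ 1 (mod 4), so (143/145) = +(145/143).
Reduce top mod 143: now compute (2/143).
Pull out 2: since 143 ≡ 7 (mod 8), (2/143) = +1.
Reached (1/143) = 1. Collecting the sign flips along the way, the symbol is +1.

1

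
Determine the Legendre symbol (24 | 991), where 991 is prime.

-1

Pull out 2^3: since 991 ≡ 7 (mod 8), (2/991) = +1, so (2/991)^3 = +1.
Reciprocity: 3 ≡ 3 and 991 ≡ 3 (mod 4), so (3/991) = −(991/3).
Reduce top mod 3: now compute (1/3).
Reached (1/3) = 1. Collecting the sign flips along the way, the symbol is -1.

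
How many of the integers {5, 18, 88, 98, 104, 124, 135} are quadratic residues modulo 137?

(5/137) = -1 → non-residue.
(18/137) = +1 → QR.
(88/137) = +1 → QR.
(98/137) = +1 → QR.
(104/137) = -1 → non-residue.
(124/137) = -1 → non-residue.
(135/137) = +1 → QR.
Total quadratic residues among the 7: 4.

4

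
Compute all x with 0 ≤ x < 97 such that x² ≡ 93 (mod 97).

97 ≡ 1 (mod 4), so we find a root by search.
Trying successive values, 44² = 1936 ≡ 93 (mod 97). The other root is 97 − 44 = 53.

44, 53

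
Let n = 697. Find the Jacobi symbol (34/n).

Pull out 2: since 697 ≡ 1 (mod 8), (2/697) = +1.
Reciprocity: 17 ≡ 1 and 697 ≡ 1 (mod 4), so (17/697) = +(697/17).
Reduce top mod 17: now compute (0/17).
Top reduces to 0: gcd > 1, so the symbol is 0.

0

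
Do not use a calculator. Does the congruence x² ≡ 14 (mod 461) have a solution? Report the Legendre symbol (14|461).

1

Pull out 2: since 461 ≡ 5 (mod 8), (2/461) = -1.
Reciprocity: 7 ≡ 3 and 461 ≡ 1 (mod 4), so (7/461) = +(461/7).
Reduce top mod 7: now compute (6/7).
Pull out 2: since 7 ≡ 7 (mod 8), (2/7) = +1.
Reciprocity: 3 ≡ 3 and 7 ≡ 3 (mod 4), so (3/7) = −(7/3).
Reduce top mod 3: now compute (1/3).
Reached (1/3) = 1. Collecting the sign flips along the way, the symbol is +1.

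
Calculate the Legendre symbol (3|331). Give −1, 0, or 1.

-1

Reciprocity: 3 ≡ 3 and 331 ≡ 3 (mod 4), so (3/331) = −(331/3).
Reduce top mod 3: now compute (1/3).
Reached (1/3) = 1. Collecting the sign flips along the way, the symbol is -1.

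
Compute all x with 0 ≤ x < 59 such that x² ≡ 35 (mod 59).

25, 34

Since 59 ≡ 3 (mod 4), a square root of 35 is 35^((59+1)/4) = 35^15 mod 59.
Repeated squaring: 35^2≡45, 35^4≡19, 35^8≡7 (mod 59).
35^15 = 35^(8+4+2+1) ≡ 25 (mod 59).
Check: 25² = 625 ≡ 35 (mod 59). The two roots are 25 and 34.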